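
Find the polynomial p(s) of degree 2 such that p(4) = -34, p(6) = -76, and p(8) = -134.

p(s) = -2s^2 - s + 2

Write p(s) = as^2 + bs + c. Substituting each data point gives a linear system:
  16a + 4b + c = -34
  36a + 6b + c = -76
  64a + 8b + c = -134
Solving the system yields a = -2, b = -1, c = 2.
So p(s) = -2s² - s + 2.
Check: p(8) = -134. ✓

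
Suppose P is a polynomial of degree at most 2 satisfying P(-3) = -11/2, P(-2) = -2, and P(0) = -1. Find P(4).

Write P(n) = an^2 + bn + c. Substituting each data point gives a linear system:
  9a - 3b + c = -11/2
  4a - 2b + c = -2
  c = -1
Solving the system yields a = -1, b = -3/2, c = -1.
So P(n) = -n² - (3/2)n - 1.
Then P(4) = -23.

-23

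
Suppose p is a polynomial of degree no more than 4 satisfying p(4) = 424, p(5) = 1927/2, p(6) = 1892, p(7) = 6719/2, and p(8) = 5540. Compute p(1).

-1/2

Using the Lagrange interpolation formula with nodes 4, 5, 6, 7, 8:
  L_0(n) = (n - 5)(n - 6)(n - 7)(n - 8) / 24
  L_1(n) = (n - 4)(n - 6)(n - 7)(n - 8) / -6
  L_2(n) = (n - 4)(n - 5)(n - 7)(n - 8) / 4
  L_3(n) = (n - 4)(n - 5)(n - 6)(n - 8) / -6
  L_4(n) = (n - 4)(n - 5)(n - 6)(n - 7) / 24
Then p(n) = 424·L_0(n) + 1927/2·L_1(n) + 1892·L_2(n) + 6719/2·L_3(n) + 5540·L_4(n).
Expanding and collecting terms gives p(n) = n^4 + 3n^3 - (3/2)n^2 + n - 4.
Evaluating at n = 1: p(1) = -1/2.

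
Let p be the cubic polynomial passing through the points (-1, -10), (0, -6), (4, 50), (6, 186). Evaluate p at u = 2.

2

Write p(u) = au^3 + bu^2 + cu + d. Substituting each data point gives a linear system:
  -a + b - c + d = -10
  d = -6
  64a + 16b + 4c + d = 50
  216a + 36b + 6c + d = 186
Solving the system yields a = 1, b = -1, c = 2, d = -6.
So p(u) = u^3 - u^2 + 2u - 6.
Then p(2) = 2.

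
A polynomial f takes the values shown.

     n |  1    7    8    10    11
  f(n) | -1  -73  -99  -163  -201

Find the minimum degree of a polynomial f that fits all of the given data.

Divided differences on the nodes 1, 7, 8, 10, 11:
  order 0: -1  -73  -99  -163  -201
  order 1: -12  -26  -32  -38
  order 2: -2  -2  -2
  order 3: 0  0
  order 4: 0
The order-2 divided differences are all -2 (nonzero) and every higher order vanishes, so the data lies on a polynomial of degree exactly 2.

2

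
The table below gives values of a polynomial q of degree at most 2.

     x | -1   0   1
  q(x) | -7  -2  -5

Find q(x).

Write q(x) = ax^2 + bx + c. Substituting each data point gives a linear system:
  a - b + c = -7
  c = -2
  a + b + c = -5
Solving the system yields a = -4, b = 1, c = -2.
So q(x) = -4x² + x - 2.
Check: q(1) = -5. ✓

q(x) = -4x^2 + x - 2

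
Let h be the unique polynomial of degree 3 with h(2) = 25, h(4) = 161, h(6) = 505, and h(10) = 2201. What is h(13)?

Write h(u) = au^3 + bu^2 + cu + d. Substituting each data point gives a linear system:
  8a + 4b + 2c + d = 25
  64a + 16b + 4c + d = 161
  216a + 36b + 6c + d = 505
  1000a + 100b + 10c + d = 2201
Solving the system yields a = 2, b = 2, c = 0, d = 1.
So h(u) = 2u^3 + 2u^2 + 1.
Then h(13) = 4733.

4733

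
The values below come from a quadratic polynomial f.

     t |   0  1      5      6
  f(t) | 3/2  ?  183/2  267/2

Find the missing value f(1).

The 3 known points determine the degree-2 polynomial uniquely.
Write f(t) = at^2 + bt + c. Substituting each data point gives a linear system:
  c = 3/2
  25a + 5b + c = 183/2
  36a + 6b + c = 267/2
Solving the system yields a = 4, b = -2, c = 3/2.
So f(t) = 4t^2 - 2t + 3/2.
Then f(1) = 7/2.

7/2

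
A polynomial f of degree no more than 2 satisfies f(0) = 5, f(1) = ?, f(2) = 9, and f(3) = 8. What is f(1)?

8

The 3 known points determine the degree-2 polynomial uniquely.
Write f(t) = at^2 + bt + c. Substituting each data point gives a linear system:
  c = 5
  4a + 2b + c = 9
  9a + 3b + c = 8
Solving the system yields a = -1, b = 4, c = 5.
So f(t) = -t^2 + 4t + 5.
Then f(1) = 8.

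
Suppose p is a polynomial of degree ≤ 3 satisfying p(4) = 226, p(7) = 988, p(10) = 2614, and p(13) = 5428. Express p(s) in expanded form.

Write p(s) = as^3 + bs^2 + cs + d. Substituting each data point gives a linear system:
  64a + 16b + 4c + d = 226
  343a + 49b + 7c + d = 988
  1000a + 100b + 10c + d = 2614
  2197a + 169b + 13c + d = 5428
Solving the system yields a = 2, b = 6, c = 2, d = -6.
So p(s) = 2s^3 + 6s^2 + 2s - 6.
Check: p(7) = 988. ✓

p(s) = 2s^3 + 6s^2 + 2s - 6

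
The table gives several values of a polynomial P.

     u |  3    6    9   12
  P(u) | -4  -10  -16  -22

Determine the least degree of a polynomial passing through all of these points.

Forward differences of the values at u = 3, 6, 9, 12:
  P  : -4  -10  -16  -22
  Δ  : -6  -6  -6
  Δ^2: 0  0
  Δ^3: 0
The first differences are constant (-6) and nonzero, while all higher differences vanish, so the minimal degree is 1.

1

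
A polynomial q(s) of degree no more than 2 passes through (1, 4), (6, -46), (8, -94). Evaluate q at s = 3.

-4

Using the Lagrange interpolation formula with nodes 1, 6, 8:
  L_0(s) = (s - 6)(s - 8) / 35
  L_1(s) = (s - 1)(s - 8) / -10
  L_2(s) = (s - 1)(s - 6) / 14
Then q(s) = 4·L_0(s) - 46·L_1(s) - 94·L_2(s).
Expanding and collecting terms gives q(s) = -2s^2 + 4s + 2.
Evaluating at s = 3: q(3) = -4.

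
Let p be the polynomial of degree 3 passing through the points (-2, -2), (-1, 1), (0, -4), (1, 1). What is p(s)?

Using the Lagrange interpolation formula with nodes -2, -1, 0, 1:
  L_0(s) = (s + 1)s(s - 1) / -6
  L_1(s) = (s + 2)s(s - 1) / 2
  L_2(s) = (s + 2)(s + 1)(s - 1) / -2
  L_3(s) = (s + 2)(s + 1)s / 6
Then p(s) = -2·L_0(s) + 1·L_1(s) - 4·L_2(s) + 1·L_3(s).
Expanding and collecting terms gives p(s) = 3s³ + 5s² - 3s - 4.
Check: p(-2) = -2. ✓

p(s) = 3s^3 + 5s^2 - 3s - 4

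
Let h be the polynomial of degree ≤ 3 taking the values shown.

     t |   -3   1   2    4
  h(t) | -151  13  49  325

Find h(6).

Using the Lagrange interpolation formula with nodes -3, 1, 2, 4:
  L_0(t) = (t - 1)(t - 2)(t - 4) / -140
  L_1(t) = (t + 3)(t - 2)(t - 4) / 12
  L_2(t) = (t + 3)(t - 1)(t - 4) / -10
  L_3(t) = (t + 3)(t - 1)(t - 2) / 42
Then h(t) = -151·L_0(t) + 13·L_1(t) + 49·L_2(t) + 325·L_3(t).
Expanding and collecting terms gives h(t) = 5t^3 - t^2 + 4t + 5.
Evaluating at t = 6: h(6) = 1073.

1073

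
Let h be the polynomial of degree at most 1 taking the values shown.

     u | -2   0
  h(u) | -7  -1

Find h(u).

Write h(u) = au + b. Substituting each data point gives a linear system:
  -2a + b = -7
  b = -1
Solving the system yields a = 3, b = -1.
So h(u) = 3u - 1.
Check: h(0) = -1. ✓

h(u) = 3u - 1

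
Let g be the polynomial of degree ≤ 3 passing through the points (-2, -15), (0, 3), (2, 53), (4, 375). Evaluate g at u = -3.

Forward differences of the values at u = -2, 0, 2, 4:
  g  : -15  3  53  375
  Δ  : 18  50  322
  Δ^2: 32  272
  Δ^3: 240
The third differences are constant, confirming degree 3.
Interpolating (Newton forward form) and evaluating at u = -3 gives g(-3) = -87.

-87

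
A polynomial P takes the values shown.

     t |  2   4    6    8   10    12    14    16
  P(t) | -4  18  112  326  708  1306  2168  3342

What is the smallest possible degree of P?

Forward differences of the values at t = 2, 4, 6, 8, 10, 12, 14, 16:
  P  : -4  18  112  326  708  1306  2168  3342
  Δ  : 22  94  214  382  598  862  1174
  Δ^2: 72  120  168  216  264  312
  Δ^3: 48  48  48  48  48
  Δ^4: 0  0  0  0
  Δ^5: 0  0  0
  Δ^6: 0  0
  Δ^7: 0
The third differences are constant (48) and nonzero, while all higher differences vanish, so the minimal degree is 3.

3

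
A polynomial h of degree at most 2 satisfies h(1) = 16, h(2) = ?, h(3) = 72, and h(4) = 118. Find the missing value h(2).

38

On equispaced nodes a degree-2 polynomial has vanishing third forward difference, so
  - h(1) + 3·h(2) - 3·h(3) + h(4) = 0.
Substituting the known values and solving for h(2):
  3·h(2) = 114
  h(2) = 38.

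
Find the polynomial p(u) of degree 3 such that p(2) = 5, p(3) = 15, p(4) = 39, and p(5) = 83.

p(u) = u^3 - 2u^2 + u + 3

Write p(u) = au^3 + bu^2 + cu + d. Substituting each data point gives a linear system:
  8a + 4b + 2c + d = 5
  27a + 9b + 3c + d = 15
  64a + 16b + 4c + d = 39
  125a + 25b + 5c + d = 83
Solving the system yields a = 1, b = -2, c = 1, d = 3.
So p(u) = u^3 - 2u^2 + u + 3.
Check: p(5) = 83. ✓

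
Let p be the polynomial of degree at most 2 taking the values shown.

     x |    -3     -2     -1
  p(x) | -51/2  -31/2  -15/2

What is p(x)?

Write p(x) = ax^2 + bx + c. Substituting each data point gives a linear system:
  9a - 3b + c = -51/2
  4a - 2b + c = -31/2
  a - b + c = -15/2
Solving the system yields a = -1, b = 5, c = -3/2.
So p(x) = -x² + 5x - 3/2.
Check: p(-2) = -31/2. ✓

p(x) = -x^2 + 5x - 3/2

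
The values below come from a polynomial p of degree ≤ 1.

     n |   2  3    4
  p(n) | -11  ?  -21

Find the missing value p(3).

-16

On equispaced nodes a degree-1 polynomial has vanishing second forward difference, so
  p(2) - 2·p(3) + p(4) = 0.
Substituting the known values and solving for p(3):
  -2·p(3) = 32
  p(3) = -16.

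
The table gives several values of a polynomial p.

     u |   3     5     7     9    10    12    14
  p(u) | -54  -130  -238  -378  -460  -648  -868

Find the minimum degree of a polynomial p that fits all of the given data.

2

Divided differences on the nodes 3, 5, 7, 9, 10, 12, 14:
  order 0: -54  -130  -238  -378  -460  -648  -868
  order 1: -38  -54  -70  -82  -94  -110
  order 2: -4  -4  -4  -4  -4
  order 3: 0  0  0  0
  order 4: 0  0  0
  order 5: 0  0
  order 6: 0
The order-2 divided differences are all -4 (nonzero) and every higher order vanishes, so the data lies on a polynomial of degree exactly 2.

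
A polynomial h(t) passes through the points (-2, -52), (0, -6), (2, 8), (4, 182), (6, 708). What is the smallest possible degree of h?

3

Forward differences of the values at t = -2, 0, 2, 4, 6:
  h  : -52  -6  8  182  708
  Δ  : 46  14  174  526
  Δ^2: -32  160  352
  Δ^3: 192  192
  Δ^4: 0
The third differences are constant (192) and nonzero, while all higher differences vanish, so the minimal degree is 3.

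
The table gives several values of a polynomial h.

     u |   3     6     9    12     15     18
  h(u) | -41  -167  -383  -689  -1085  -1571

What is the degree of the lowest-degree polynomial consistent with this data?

Forward differences of the values at u = 3, 6, 9, 12, 15, 18:
  h  : -41  -167  -383  -689  -1085  -1571
  Δ  : -126  -216  -306  -396  -486
  Δ^2: -90  -90  -90  -90
  Δ^3: 0  0  0
  Δ^4: 0  0
  Δ^5: 0
The second differences are constant (-90) and nonzero, while all higher differences vanish, so the minimal degree is 2.

2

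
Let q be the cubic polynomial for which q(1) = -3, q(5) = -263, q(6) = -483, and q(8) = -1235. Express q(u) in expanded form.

Using the Lagrange interpolation formula with nodes 1, 5, 6, 8:
  L_0(u) = (u - 5)(u - 6)(u - 8) / -140
  L_1(u) = (u - 1)(u - 6)(u - 8) / 12
  L_2(u) = (u - 1)(u - 5)(u - 8) / -10
  L_3(u) = (u - 1)(u - 5)(u - 6) / 42
Then q(u) = -3·L_0(u) - 263·L_1(u) - 483·L_2(u) - 1235·L_3(u).
Expanding and collecting terms gives q(u) = -3u^3 + 5u^2 - 2u - 3.
Check: q(6) = -483. ✓

q(u) = -3u^3 + 5u^2 - 2u - 3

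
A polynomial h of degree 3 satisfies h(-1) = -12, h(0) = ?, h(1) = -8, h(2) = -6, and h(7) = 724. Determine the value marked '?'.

-4

The 4 known points determine the degree-3 polynomial uniquely.
Write h(t) = at^3 + bt^2 + ct + d. Substituting each data point gives a linear system:
  -a + b - c + d = -12
  a + b + c + d = -8
  8a + 4b + 2c + d = -6
  343a + 49b + 7c + d = 724
Solving the system yields a = 3, b = -6, c = -1, d = -4.
So h(t) = 3t^3 - 6t^2 - t - 4.
Then h(0) = -4.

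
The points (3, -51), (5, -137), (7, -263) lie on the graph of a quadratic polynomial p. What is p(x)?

Write p(x) = ax^2 + bx + c. Substituting each data point gives a linear system:
  9a + 3b + c = -51
  25a + 5b + c = -137
  49a + 7b + c = -263
Solving the system yields a = -5, b = -3, c = 3.
So p(x) = -5x^2 - 3x + 3.
Check: p(3) = -51. ✓

p(x) = -5x^2 - 3x + 3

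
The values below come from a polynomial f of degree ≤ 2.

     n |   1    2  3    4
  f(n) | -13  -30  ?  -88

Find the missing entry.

The 3 known points determine the degree-2 polynomial uniquely.
Write f(n) = an^2 + bn + c. Substituting each data point gives a linear system:
  a + b + c = -13
  4a + 2b + c = -30
  16a + 4b + c = -88
Solving the system yields a = -4, b = -5, c = -4.
So f(n) = -4n^2 - 5n - 4.
Then f(3) = -55.

-55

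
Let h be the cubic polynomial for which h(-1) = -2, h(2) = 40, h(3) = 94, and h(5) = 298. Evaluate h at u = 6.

Using the Lagrange interpolation formula with nodes -1, 2, 3, 5:
  L_0(u) = (u - 2)(u - 3)(u - 5) / -72
  L_1(u) = (u + 1)(u - 3)(u - 5) / 9
  L_2(u) = (u + 1)(u - 2)(u - 5) / -8
  L_3(u) = (u + 1)(u - 2)(u - 3) / 36
Then h(u) = -2·L_0(u) + 40·L_1(u) + 94·L_2(u) + 298·L_3(u).
Expanding and collecting terms gives h(u) = u^3 + 6u^2 + 5u - 2.
Evaluating at u = 6: h(6) = 460.

460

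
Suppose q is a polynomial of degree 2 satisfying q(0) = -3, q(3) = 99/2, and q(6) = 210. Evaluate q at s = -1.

7/2

Write q(s) = as^2 + bs + c. Substituting each data point gives a linear system:
  c = -3
  9a + 3b + c = 99/2
  36a + 6b + c = 210
Solving the system yields a = 6, b = -1/2, c = -3.
So q(s) = 6s² - (1/2)s - 3.
Then q(-1) = 7/2.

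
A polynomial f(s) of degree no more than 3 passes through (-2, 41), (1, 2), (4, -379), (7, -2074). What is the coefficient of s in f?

Write f(s) = as^3 + bs^2 + cs + d. Substituting each data point gives a linear system:
  -8a + 4b - 2c + d = 41
  a + b + c + d = 2
  64a + 16b + 4c + d = -379
  343a + 49b + 7c + d = -2074
Solving the system yields a = -6, b = -1, c = 4, d = 5.
So f(s) = -6s³ - s² + 4s + 5.
The coefficient of s is 4.

4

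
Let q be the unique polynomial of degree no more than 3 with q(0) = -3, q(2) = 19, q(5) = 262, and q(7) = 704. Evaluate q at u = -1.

Using the Lagrange interpolation formula with nodes 0, 2, 5, 7:
  L_0(u) = (u - 2)(u - 5)(u - 7) / -70
  L_1(u) = u(u - 5)(u - 7) / 30
  L_2(u) = u(u - 2)(u - 7) / -30
  L_3(u) = u(u - 2)(u - 5) / 70
Then q(u) = -3·L_0(u) + 19·L_1(u) + 262·L_2(u) + 704·L_3(u).
Expanding and collecting terms gives q(u) = 2u^3 + 3u - 3.
Evaluating at u = -1: q(-1) = -8.

-8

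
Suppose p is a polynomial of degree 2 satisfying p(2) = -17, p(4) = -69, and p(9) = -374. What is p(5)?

-110

Using the Lagrange interpolation formula with nodes 2, 4, 9:
  L_0(s) = (s - 4)(s - 9) / 14
  L_1(s) = (s - 2)(s - 9) / -10
  L_2(s) = (s - 2)(s - 4) / 35
Then p(s) = -17·L_0(s) - 69·L_1(s) - 374·L_2(s).
Expanding and collecting terms gives p(s) = -5s^2 + 4s - 5.
Evaluating at s = 5: p(5) = -110.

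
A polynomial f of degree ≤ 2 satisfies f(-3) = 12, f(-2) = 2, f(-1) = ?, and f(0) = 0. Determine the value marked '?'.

-2

The 3 known points determine the degree-2 polynomial uniquely.
Write f(t) = at^2 + bt + c. Substituting each data point gives a linear system:
  9a - 3b + c = 12
  4a - 2b + c = 2
  c = 0
Solving the system yields a = 3, b = 5, c = 0.
So f(t) = 3t^2 + 5t.
Then f(-1) = -2.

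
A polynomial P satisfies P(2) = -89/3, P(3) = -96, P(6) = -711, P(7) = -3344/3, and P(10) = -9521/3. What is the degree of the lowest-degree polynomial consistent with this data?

Divided differences on the nodes 2, 3, 6, 7, 10:
  order 0: -89/3  -96  -711  -3344/3  -9521/3
  order 1: -199/3  -205  -1211/3  -2059/3
  order 2: -104/3  -149/3  -212/3
  order 3: -3  -3
  order 4: 0
The order-3 divided differences are all -3 (nonzero) and every higher order vanishes, so the data lies on a polynomial of degree exactly 3.

3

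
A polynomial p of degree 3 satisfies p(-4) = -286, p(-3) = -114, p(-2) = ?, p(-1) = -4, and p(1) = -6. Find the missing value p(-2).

-30

The 4 known points determine the degree-3 polynomial uniquely.
Write p(s) = as^3 + bs^2 + cs + d. Substituting each data point gives a linear system:
  -64a + 16b - 4c + d = -286
  -27a + 9b - 3c + d = -114
  -a + b - c + d = -4
  a + b + c + d = -6
Solving the system yields a = 5, b = 1, c = -6, d = -6.
So p(s) = 5s³ + s² - 6s - 6.
Then p(-2) = -30.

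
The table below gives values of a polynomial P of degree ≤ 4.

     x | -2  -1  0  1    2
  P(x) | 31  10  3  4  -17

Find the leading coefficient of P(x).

-1

Write P(x) = ax^4 + bx^3 + cx^2 + dx + e. Substituting each data point gives a linear system:
  16a - 8b + 4c - 2d + e = 31
  a - b + c - d + e = 10
  e = 3
  a + b + c + d + e = 4
  16a + 8b + 4c + 2d + e = -17
Solving the system yields a = -1, b = -3, c = 5, d = 0, e = 3.
So P(x) = -x⁴ - 3x³ + 5x² + 3.
The leading coefficient is -1.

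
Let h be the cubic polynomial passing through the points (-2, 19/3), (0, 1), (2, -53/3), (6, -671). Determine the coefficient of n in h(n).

6

Write h(n) = an^3 + bn^2 + cn + d. Substituting each data point gives a linear system:
  -8a + 4b - 2c + d = 19/3
  d = 1
  8a + 4b + 2c + d = -53/3
  216a + 36b + 6c + d = -671
Solving the system yields a = -3, b = -5/3, c = 6, d = 1.
So h(n) = -3n^3 - (5/3)n^2 + 6n + 1.
The coefficient of n is 6.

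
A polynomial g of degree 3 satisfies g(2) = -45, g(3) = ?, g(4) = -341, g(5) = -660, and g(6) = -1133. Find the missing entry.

The 4 known points determine the degree-3 polynomial uniquely.
Write g(n) = an^3 + bn^2 + cn + d. Substituting each data point gives a linear system:
  8a + 4b + 2c + d = -45
  64a + 16b + 4c + d = -341
  125a + 25b + 5c + d = -660
  216a + 36b + 6c + d = -1133
Solving the system yields a = -5, b = -2, c = 4, d = -5.
So g(n) = -5n³ - 2n² + 4n - 5.
Then g(3) = -146.

-146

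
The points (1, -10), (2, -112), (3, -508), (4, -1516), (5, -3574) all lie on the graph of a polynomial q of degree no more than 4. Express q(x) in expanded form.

q(x) = -5x^4 - 3x^3 - 4x^2 + 6x - 4

Using the Lagrange interpolation formula with nodes 1, 2, 3, 4, 5:
  L_0(x) = (x - 2)(x - 3)(x - 4)(x - 5) / 24
  L_1(x) = (x - 1)(x - 3)(x - 4)(x - 5) / -6
  L_2(x) = (x - 1)(x - 2)(x - 4)(x - 5) / 4
  L_3(x) = (x - 1)(x - 2)(x - 3)(x - 5) / -6
  L_4(x) = (x - 1)(x - 2)(x - 3)(x - 4) / 24
Then q(x) = -10·L_0(x) - 112·L_1(x) - 508·L_2(x) - 1516·L_3(x) - 3574·L_4(x).
Expanding and collecting terms gives q(x) = -5x^4 - 3x^3 - 4x^2 + 6x - 4.
Check: q(4) = -1516. ✓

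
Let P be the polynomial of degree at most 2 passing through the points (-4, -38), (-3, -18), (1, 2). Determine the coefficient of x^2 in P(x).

Write P(x) = ax^2 + bx + c. Substituting each data point gives a linear system:
  16a - 4b + c = -38
  9a - 3b + c = -18
  a + b + c = 2
Solving the system yields a = -3, b = -1, c = 6.
So P(x) = -3x² - x + 6.
The leading coefficient is -3.

-3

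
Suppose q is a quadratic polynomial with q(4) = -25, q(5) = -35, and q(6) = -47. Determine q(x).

Using the Lagrange interpolation formula with nodes 4, 5, 6:
  L_0(x) = (x - 5)(x - 6) / 2
  L_1(x) = (x - 4)(x - 6) / -1
  L_2(x) = (x - 4)(x - 5) / 2
Then q(x) = -25·L_0(x) - 35·L_1(x) - 47·L_2(x).
Expanding and collecting terms gives q(x) = -x^2 - x - 5.
Check: q(4) = -25. ✓

q(x) = -x^2 - x - 5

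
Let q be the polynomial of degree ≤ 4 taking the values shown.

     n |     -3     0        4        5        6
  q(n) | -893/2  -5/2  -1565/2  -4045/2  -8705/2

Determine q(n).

q(n) = -4n^4 + 4n^3 - n^2 + n - 5/2

Write q(n) = an^4 + bn^3 + cn^2 + dn + e. Substituting each data point gives a linear system:
  81a - 27b + 9c - 3d + e = -893/2
  e = -5/2
  256a + 64b + 16c + 4d + e = -1565/2
  625a + 125b + 25c + 5d + e = -4045/2
  1296a + 216b + 36c + 6d + e = -8705/2
Solving the system yields a = -4, b = 4, c = -1, d = 1, e = -5/2.
So q(n) = -4n^4 + 4n^3 - n^2 + n - 5/2.
Check: q(5) = -4045/2. ✓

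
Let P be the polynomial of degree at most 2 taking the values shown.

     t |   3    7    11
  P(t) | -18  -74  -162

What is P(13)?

-218

Write P(t) = at^2 + bt + c. Substituting each data point gives a linear system:
  9a + 3b + c = -18
  49a + 7b + c = -74
  121a + 11b + c = -162
Solving the system yields a = -1, b = -4, c = 3.
So P(t) = -t² - 4t + 3.
Then P(13) = -218.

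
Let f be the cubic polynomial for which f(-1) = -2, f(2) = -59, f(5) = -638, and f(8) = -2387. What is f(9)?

Forward differences of the values at u = -1, 2, 5, 8:
  f  : -2  -59  -638  -2387
  Δ  : -57  -579  -1749
  Δ^2: -522  -1170
  Δ^3: -648
The third differences are constant, confirming degree 3.
Interpolating (Newton forward form) and evaluating at u = 9 gives f(9) = -3342.

-3342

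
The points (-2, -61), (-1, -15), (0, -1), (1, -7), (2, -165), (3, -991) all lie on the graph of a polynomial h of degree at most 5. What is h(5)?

-10071

Using the Lagrange interpolation formula with nodes -2, -1, 0, 1, 2, 3:
  L_0(u) = (u + 1)u(u - 1)(u - 2)(u - 3) / -120
  L_1(u) = (u + 2)u(u - 1)(u - 2)(u - 3) / 24
  L_2(u) = (u + 2)(u + 1)(u - 1)(u - 2)(u - 3) / -12
  L_3(u) = (u + 2)(u + 1)u(u - 2)(u - 3) / 12
  L_4(u) = (u + 2)(u + 1)u(u - 1)(u - 3) / -24
  L_5(u) = (u + 2)(u + 1)u(u - 1)(u - 2) / 120
Then h(u) = -61·L_0(u) - 15·L_1(u) - 1·L_2(u) - 7·L_3(u) - 165·L_4(u) - 991·L_5(u).
Expanding and collecting terms gives h(u) = -2u^5 - 6u^4 - 4u^2 + 6u - 1.
Evaluating at u = 5: h(5) = -10071.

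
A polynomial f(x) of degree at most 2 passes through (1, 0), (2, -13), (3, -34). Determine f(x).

f(x) = -4x^2 - x + 5

Write f(x) = ax^2 + bx + c. Substituting each data point gives a linear system:
  a + b + c = 0
  4a + 2b + c = -13
  9a + 3b + c = -34
Solving the system yields a = -4, b = -1, c = 5.
So f(x) = -4x^2 - x + 5.
Check: f(1) = 0. ✓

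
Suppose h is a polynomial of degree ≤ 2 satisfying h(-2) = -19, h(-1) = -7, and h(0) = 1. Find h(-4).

Using the Lagrange interpolation formula with nodes -2, -1, 0:
  L_0(t) = (t + 1)t / 2
  L_1(t) = (t + 2)t / -1
  L_2(t) = (t + 2)(t + 1) / 2
Then h(t) = -19·L_0(t) - 7·L_1(t) + 1·L_2(t).
Expanding and collecting terms gives h(t) = -2t^2 + 6t + 1.
Evaluating at t = -4: h(-4) = -55.

-55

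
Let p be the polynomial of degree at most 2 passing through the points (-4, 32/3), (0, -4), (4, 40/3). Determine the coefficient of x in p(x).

Write p(x) = ax^2 + bx + c. Substituting each data point gives a linear system:
  16a - 4b + c = 32/3
  c = -4
  16a + 4b + c = 40/3
Solving the system yields a = 1, b = 1/3, c = -4.
So p(x) = x² + (1/3)x - 4.
The coefficient of x is 1/3.

1/3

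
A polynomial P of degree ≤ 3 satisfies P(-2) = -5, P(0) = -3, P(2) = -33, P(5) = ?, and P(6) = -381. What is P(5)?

The 4 known points determine the degree-3 polynomial uniquely.
Write P(n) = an^3 + bn^2 + cn + d. Substituting each data point gives a linear system:
  -8a + 4b - 2c + d = -5
  d = -3
  8a + 4b + 2c + d = -33
  216a + 36b + 6c + d = -381
Solving the system yields a = -1, b = -4, c = -3, d = -3.
So P(n) = -n^3 - 4n^2 - 3n - 3.
Then P(5) = -243.

-243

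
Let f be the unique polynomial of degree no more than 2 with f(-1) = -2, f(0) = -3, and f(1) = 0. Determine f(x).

Write f(x) = ax^2 + bx + c. Substituting each data point gives a linear system:
  a - b + c = -2
  c = -3
  a + b + c = 0
Solving the system yields a = 2, b = 1, c = -3.
So f(x) = 2x² + x - 3.
Check: f(1) = 0. ✓

f(x) = 2x^2 + x - 3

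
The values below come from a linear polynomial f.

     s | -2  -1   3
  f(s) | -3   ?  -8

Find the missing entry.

The 2 known points determine the degree-1 polynomial uniquely.
Write f(s) = as + b. Substituting each data point gives a linear system:
  -2a + b = -3
  3a + b = -8
Solving the system yields a = -1, b = -5.
So f(s) = -s - 5.
Then f(-1) = -4.

-4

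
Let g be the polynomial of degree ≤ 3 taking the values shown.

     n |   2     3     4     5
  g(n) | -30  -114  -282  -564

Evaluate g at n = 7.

Using the Lagrange interpolation formula with nodes 2, 3, 4, 5:
  L_0(n) = (n - 3)(n - 4)(n - 5) / -6
  L_1(n) = (n - 2)(n - 4)(n - 5) / 2
  L_2(n) = (n - 2)(n - 3)(n - 5) / -2
  L_3(n) = (n - 2)(n - 3)(n - 4) / 6
Then g(n) = -30·L_0(n) - 114·L_1(n) - 282·L_2(n) - 564·L_3(n).
Expanding and collecting terms gives g(n) = -5n³ + 3n² - 4n + 6.
Evaluating at n = 7: g(7) = -1590.

-1590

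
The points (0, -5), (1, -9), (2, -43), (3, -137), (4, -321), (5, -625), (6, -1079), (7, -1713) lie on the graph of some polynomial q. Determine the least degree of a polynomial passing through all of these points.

Forward differences of the values at n = 0, 1, 2, 3, 4, 5, 6, 7:
  q  : -5  -9  -43  -137  -321  -625  -1079  -1713
  Δ  : -4  -34  -94  -184  -304  -454  -634
  Δ^2: -30  -60  -90  -120  -150  -180
  Δ^3: -30  -30  -30  -30  -30
  Δ^4: 0  0  0  0
  Δ^5: 0  0  0
  Δ^6: 0  0
  Δ^7: 0
The third differences are constant (-30) and nonzero, while all higher differences vanish, so the minimal degree is 3.

3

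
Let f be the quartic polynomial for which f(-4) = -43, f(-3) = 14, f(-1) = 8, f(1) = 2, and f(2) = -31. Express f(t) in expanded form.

f(t) = -t^4 - 3t^3 + t^2 + 5

Write f(t) = at^4 + bt^3 + ct^2 + dt + e. Substituting each data point gives a linear system:
  256a - 64b + 16c - 4d + e = -43
  81a - 27b + 9c - 3d + e = 14
  a - b + c - d + e = 8
  a + b + c + d + e = 2
  16a + 8b + 4c + 2d + e = -31
Solving the system yields a = -1, b = -3, c = 1, d = 0, e = 5.
So f(t) = -t⁴ - 3t³ + t² + 5.
Check: f(-4) = -43. ✓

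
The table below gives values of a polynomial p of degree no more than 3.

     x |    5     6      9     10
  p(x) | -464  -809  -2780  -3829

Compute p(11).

-5114

Write p(x) = ax^3 + bx^2 + cx + d. Substituting each data point gives a linear system:
  125a + 25b + 5c + d = -464
  216a + 36b + 6c + d = -809
  729a + 81b + 9c + d = -2780
  1000a + 100b + 10c + d = -3829
Solving the system yields a = -4, b = 2, c = -3, d = 1.
So p(x) = -4x^3 + 2x^2 - 3x + 1.
Then p(11) = -5114.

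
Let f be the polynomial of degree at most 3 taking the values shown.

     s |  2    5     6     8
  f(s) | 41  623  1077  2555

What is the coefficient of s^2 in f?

Write f(s) = as^3 + bs^2 + cs + d. Substituting each data point gives a linear system:
  8a + 4b + 2c + d = 41
  125a + 25b + 5c + d = 623
  216a + 36b + 6c + d = 1077
  512a + 64b + 8c + d = 2555
Solving the system yields a = 5, b = 0, c = -1, d = 3.
So f(s) = 5s^3 - s + 3.
The coefficient of s^2 is 0.

0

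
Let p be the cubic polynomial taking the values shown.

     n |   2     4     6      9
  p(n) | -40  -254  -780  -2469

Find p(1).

-5

Write p(n) = an^3 + bn^2 + cn + d. Substituting each data point gives a linear system:
  8a + 4b + 2c + d = -40
  64a + 16b + 4c + d = -254
  216a + 36b + 6c + d = -780
  729a + 81b + 9c + d = -2469
Solving the system yields a = -3, b = -3, c = -5, d = 6.
So p(n) = -3n^3 - 3n^2 - 5n + 6.
Then p(1) = -5.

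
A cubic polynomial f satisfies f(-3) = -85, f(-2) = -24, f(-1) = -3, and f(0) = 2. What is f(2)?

60

Write f(u) = au^3 + bu^2 + cu + d. Substituting each data point gives a linear system:
  -27a + 9b - 3c + d = -85
  -8a + 4b - 2c + d = -24
  -a + b - c + d = -3
  d = 2
Solving the system yields a = 4, b = 4, c = 5, d = 2.
So f(u) = 4u^3 + 4u^2 + 5u + 2.
Then f(2) = 60.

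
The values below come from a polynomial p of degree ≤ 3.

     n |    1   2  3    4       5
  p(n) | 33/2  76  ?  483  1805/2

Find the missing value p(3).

On equispaced nodes a degree-3 polynomial has vanishing fourth forward difference, so
  p(1) - 4·p(2) + 6·p(3) - 4·p(4) + p(5) = 0.
Substituting the known values and solving for p(3):
  6·p(3) = 1317
  p(3) = 439/2.

439/2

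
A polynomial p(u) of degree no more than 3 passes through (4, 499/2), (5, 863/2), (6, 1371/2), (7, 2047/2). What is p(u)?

p(u) = 2u^3 + 6u^2 + 6u + 3/2

Write p(u) = au^3 + bu^2 + cu + d. Substituting each data point gives a linear system:
  64a + 16b + 4c + d = 499/2
  125a + 25b + 5c + d = 863/2
  216a + 36b + 6c + d = 1371/2
  343a + 49b + 7c + d = 2047/2
Solving the system yields a = 2, b = 6, c = 6, d = 3/2.
So p(u) = 2u^3 + 6u^2 + 6u + 3/2.
Check: p(4) = 499/2. ✓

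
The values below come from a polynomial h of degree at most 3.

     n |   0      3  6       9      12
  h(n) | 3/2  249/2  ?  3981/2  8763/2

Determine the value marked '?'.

1359/2

On equispaced nodes a degree-3 polynomial has vanishing fourth forward difference, so
  h(0) - 4·h(3) + 6·h(6) - 4·h(9) + h(12) = 0.
Substituting the known values and solving for h(6):
  6·h(6) = 4077
  h(6) = 1359/2.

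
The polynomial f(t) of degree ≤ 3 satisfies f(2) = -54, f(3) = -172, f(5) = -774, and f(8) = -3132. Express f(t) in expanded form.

f(t) = -6t^3 - t^2 + t - 4

Write f(t) = at^3 + bt^2 + ct + d. Substituting each data point gives a linear system:
  8a + 4b + 2c + d = -54
  27a + 9b + 3c + d = -172
  125a + 25b + 5c + d = -774
  512a + 64b + 8c + d = -3132
Solving the system yields a = -6, b = -1, c = 1, d = -4.
So f(t) = -6t^3 - t^2 + t - 4.
Check: f(8) = -3132. ✓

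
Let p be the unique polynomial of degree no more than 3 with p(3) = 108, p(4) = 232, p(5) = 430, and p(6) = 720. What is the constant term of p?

0

Write p(x) = ax^3 + bx^2 + cx + d. Substituting each data point gives a linear system:
  27a + 9b + 3c + d = 108
  64a + 16b + 4c + d = 232
  125a + 25b + 5c + d = 430
  216a + 36b + 6c + d = 720
Solving the system yields a = 3, b = 1, c = 6, d = 0.
So p(x) = 3x^3 + x^2 + 6x.
The constant term is 0.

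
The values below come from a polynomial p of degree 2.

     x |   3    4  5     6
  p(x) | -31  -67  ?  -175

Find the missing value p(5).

The 3 known points determine the degree-2 polynomial uniquely.
Write p(x) = ax^2 + bx + c. Substituting each data point gives a linear system:
  9a + 3b + c = -31
  16a + 4b + c = -67
  36a + 6b + c = -175
Solving the system yields a = -6, b = 6, c = 5.
So p(x) = -6x^2 + 6x + 5.
Then p(5) = -115.

-115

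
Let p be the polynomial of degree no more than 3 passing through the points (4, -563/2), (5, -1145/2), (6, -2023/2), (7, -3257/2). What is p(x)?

Write p(x) = ax^3 + bx^2 + cx + d. Substituting each data point gives a linear system:
  64a + 16b + 4c + d = -563/2
  125a + 25b + 5c + d = -1145/2
  216a + 36b + 6c + d = -2023/2
  343a + 49b + 7c + d = -3257/2
Solving the system yields a = -5, b = 1, c = 5, d = 5/2.
So p(x) = -5x^3 + x^2 + 5x + 5/2.
Check: p(7) = -3257/2. ✓

p(x) = -5x^3 + x^2 + 5x + 5/2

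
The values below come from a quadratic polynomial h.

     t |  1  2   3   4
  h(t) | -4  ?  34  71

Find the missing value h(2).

The 3 known points determine the degree-2 polynomial uniquely.
Write h(t) = at^2 + bt + c. Substituting each data point gives a linear system:
  a + b + c = -4
  9a + 3b + c = 34
  16a + 4b + c = 71
Solving the system yields a = 6, b = -5, c = -5.
So h(t) = 6t^2 - 5t - 5.
Then h(2) = 9.

9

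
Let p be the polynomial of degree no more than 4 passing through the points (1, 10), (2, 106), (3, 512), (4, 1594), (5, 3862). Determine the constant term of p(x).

Write p(x) = ax^4 + bx^3 + cx^2 + dx + e. Substituting each data point gives a linear system:
  a + b + c + d + e = 10
  16a + 8b + 4c + 2d + e = 106
  81a + 27b + 9c + 3d + e = 512
  256a + 64b + 16c + 4d + e = 1594
  625a + 125b + 25c + 5d + e = 3862
Solving the system yields a = 6, b = 1, c = -1, d = 2, e = 2.
So p(x) = 6x^4 + x^3 - x^2 + 2x + 2.
The constant term is 2.

2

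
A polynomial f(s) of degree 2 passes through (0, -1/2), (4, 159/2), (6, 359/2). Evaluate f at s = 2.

39/2

Write f(s) = as^2 + bs + c. Substituting each data point gives a linear system:
  c = -1/2
  16a + 4b + c = 159/2
  36a + 6b + c = 359/2
Solving the system yields a = 5, b = 0, c = -1/2.
So f(s) = 5s^2 - 1/2.
Then f(2) = 39/2.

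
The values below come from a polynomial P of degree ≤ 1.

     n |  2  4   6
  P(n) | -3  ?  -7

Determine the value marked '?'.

On equispaced nodes a degree-1 polynomial has vanishing second forward difference, so
  P(2) - 2·P(4) + P(6) = 0.
Substituting the known values and solving for P(4):
  -2·P(4) = 10
  P(4) = -5.

-5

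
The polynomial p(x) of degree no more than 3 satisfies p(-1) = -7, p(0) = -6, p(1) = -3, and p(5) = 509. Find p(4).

258

Write p(x) = ax^3 + bx^2 + cx + d. Substituting each data point gives a linear system:
  -a + b - c + d = -7
  d = -6
  a + b + c + d = -3
  125a + 25b + 5c + d = 509
Solving the system yields a = 4, b = 1, c = -2, d = -6.
So p(x) = 4x^3 + x^2 - 2x - 6.
Then p(4) = 258.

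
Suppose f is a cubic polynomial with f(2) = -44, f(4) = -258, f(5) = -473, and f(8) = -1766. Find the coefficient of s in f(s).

Write f(s) = as^3 + bs^2 + cs + d. Substituting each data point gives a linear system:
  8a + 4b + 2c + d = -44
  64a + 16b + 4c + d = -258
  125a + 25b + 5c + d = -473
  512a + 64b + 8c + d = -1766
Solving the system yields a = -3, b = -3, c = -5, d = 2.
So f(s) = -3s³ - 3s² - 5s + 2.
The coefficient of s is -5.

-5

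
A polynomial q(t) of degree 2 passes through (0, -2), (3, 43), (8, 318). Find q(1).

3

Write q(t) = at^2 + bt + c. Substituting each data point gives a linear system:
  c = -2
  9a + 3b + c = 43
  64a + 8b + c = 318
Solving the system yields a = 5, b = 0, c = -2.
So q(t) = 5t^2 - 2.
Then q(1) = 3.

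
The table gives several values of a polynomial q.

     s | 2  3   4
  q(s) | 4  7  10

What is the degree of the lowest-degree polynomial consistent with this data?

1

Forward differences of the values at s = 2, 3, 4:
  q  : 4  7  10
  Δ  : 3  3
  Δ^2: 0
The first differences are constant (3) and nonzero, while all higher differences vanish, so the minimal degree is 1.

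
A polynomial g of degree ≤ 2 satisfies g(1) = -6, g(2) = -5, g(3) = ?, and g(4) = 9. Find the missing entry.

The 3 known points determine the degree-2 polynomial uniquely.
Write g(s) = as^2 + bs + c. Substituting each data point gives a linear system:
  a + b + c = -6
  4a + 2b + c = -5
  16a + 4b + c = 9
Solving the system yields a = 2, b = -5, c = -3.
So g(s) = 2s^2 - 5s - 3.
Then g(3) = 0.

0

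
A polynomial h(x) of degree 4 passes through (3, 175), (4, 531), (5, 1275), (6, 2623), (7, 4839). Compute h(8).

Forward differences of the values at x = 3, 4, 5, 6, 7:
  h  : 175  531  1275  2623  4839
  Δ  : 356  744  1348  2216
  Δ^2: 388  604  868
  Δ^3: 216  264
  Δ^4: 48
The fourth differences are constant, confirming degree 4.
Interpolating (Newton forward form) and evaluating at x = 8 gives h(8) = 8235.

8235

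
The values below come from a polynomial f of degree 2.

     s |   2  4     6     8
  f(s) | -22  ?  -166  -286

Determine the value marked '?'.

On equispaced nodes a degree-2 polynomial has vanishing third forward difference, so
  - f(2) + 3·f(4) - 3·f(6) + f(8) = 0.
Substituting the known values and solving for f(4):
  3·f(4) = -234
  f(4) = -78.

-78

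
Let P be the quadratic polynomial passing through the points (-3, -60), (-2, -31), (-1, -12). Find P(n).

P(n) = -5n^2 + 4n - 3

Using the Lagrange interpolation formula with nodes -3, -2, -1:
  L_0(n) = (n + 2)(n + 1) / 2
  L_1(n) = (n + 3)(n + 1) / -1
  L_2(n) = (n + 3)(n + 2) / 2
Then P(n) = -60·L_0(n) - 31·L_1(n) - 12·L_2(n).
Expanding and collecting terms gives P(n) = -5n^2 + 4n - 3.
Check: P(-2) = -31. ✓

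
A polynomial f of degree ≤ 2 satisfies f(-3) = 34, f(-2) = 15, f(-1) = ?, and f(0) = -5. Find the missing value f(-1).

2

On equispaced nodes a degree-2 polynomial has vanishing third forward difference, so
  - f(-3) + 3·f(-2) - 3·f(-1) + f(0) = 0.
Substituting the known values and solving for f(-1):
  -3·f(-1) = -6
  f(-1) = 2.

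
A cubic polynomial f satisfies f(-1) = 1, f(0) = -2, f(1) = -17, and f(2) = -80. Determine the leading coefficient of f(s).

Write f(s) = as^3 + bs^2 + cs + d. Substituting each data point gives a linear system:
  -a + b - c + d = 1
  d = -2
  a + b + c + d = -17
  8a + 4b + 2c + d = -80
Solving the system yields a = -6, b = -6, c = -3, d = -2.
So f(s) = -6s^3 - 6s^2 - 3s - 2.
The leading coefficient is -6.

-6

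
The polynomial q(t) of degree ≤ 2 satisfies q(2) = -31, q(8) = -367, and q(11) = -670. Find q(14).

-1063

Write q(t) = at^2 + bt + c. Substituting each data point gives a linear system:
  4a + 2b + c = -31
  64a + 8b + c = -367
  121a + 11b + c = -670
Solving the system yields a = -5, b = -6, c = 1.
So q(t) = -5t^2 - 6t + 1.
Then q(14) = -1063.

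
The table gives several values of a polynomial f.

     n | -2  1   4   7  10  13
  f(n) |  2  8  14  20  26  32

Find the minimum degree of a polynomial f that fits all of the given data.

1

Forward differences of the values at n = -2, 1, 4, 7, 10, 13:
  f  : 2  8  14  20  26  32
  Δ  : 6  6  6  6  6
  Δ^2: 0  0  0  0
  Δ^3: 0  0  0
  Δ^4: 0  0
  Δ^5: 0
The first differences are constant (6) and nonzero, while all higher differences vanish, so the minimal degree is 1.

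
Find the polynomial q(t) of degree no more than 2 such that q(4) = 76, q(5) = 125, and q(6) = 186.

q(t) = 6t^2 - 5t

Using the Lagrange interpolation formula with nodes 4, 5, 6:
  L_0(t) = (t - 5)(t - 6) / 2
  L_1(t) = (t - 4)(t - 6) / -1
  L_2(t) = (t - 4)(t - 5) / 2
Then q(t) = 76·L_0(t) + 125·L_1(t) + 186·L_2(t).
Expanding and collecting terms gives q(t) = 6t^2 - 5t.
Check: q(6) = 186. ✓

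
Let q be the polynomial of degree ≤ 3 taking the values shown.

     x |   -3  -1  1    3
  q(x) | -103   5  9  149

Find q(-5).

Using the Lagrange interpolation formula with nodes -3, -1, 1, 3:
  L_0(x) = (x + 1)(x - 1)(x - 3) / -48
  L_1(x) = (x + 3)(x - 1)(x - 3) / 16
  L_2(x) = (x + 3)(x + 1)(x - 3) / -16
  L_3(x) = (x + 3)(x + 1)(x - 1) / 48
Then q(x) = -103·L_0(x) + 5·L_1(x) + 9·L_2(x) + 149·L_3(x).
Expanding and collecting terms gives q(x) = 5x^3 + 2x^2 - 3x + 5.
Evaluating at x = -5: q(-5) = -555.

-555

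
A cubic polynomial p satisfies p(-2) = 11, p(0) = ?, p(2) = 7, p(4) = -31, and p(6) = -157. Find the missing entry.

On equispaced nodes a degree-3 polynomial has vanishing fourth forward difference, so
  p(-2) - 4·p(0) + 6·p(2) - 4·p(4) + p(6) = 0.
Substituting the known values and solving for p(0):
  -4·p(0) = -20
  p(0) = 5.

5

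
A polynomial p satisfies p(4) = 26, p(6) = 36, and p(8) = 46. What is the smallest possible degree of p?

Forward differences of the values at x = 4, 6, 8:
  p  : 26  36  46
  Δ  : 10  10
  Δ^2: 0
The first differences are constant (10) and nonzero, while all higher differences vanish, so the minimal degree is 1.

1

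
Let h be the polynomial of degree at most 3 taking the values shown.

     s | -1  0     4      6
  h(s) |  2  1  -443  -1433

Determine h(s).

Using the Lagrange interpolation formula with nodes -1, 0, 4, 6:
  L_0(s) = s(s - 4)(s - 6) / -35
  L_1(s) = (s + 1)(s - 4)(s - 6) / 24
  L_2(s) = (s + 1)s(s - 6) / -40
  L_3(s) = (s + 1)s(s - 4) / 84
Then h(s) = 2·L_0(s) + 1·L_1(s) - 443·L_2(s) - 1433·L_3(s).
Expanding and collecting terms gives h(s) = -6s^3 - 4s^2 + s + 1.
Check: h(6) = -1433. ✓

h(s) = -6s^3 - 4s^2 + s + 1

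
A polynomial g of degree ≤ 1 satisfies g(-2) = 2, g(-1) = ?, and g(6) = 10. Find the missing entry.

The 2 known points determine the degree-1 polynomial uniquely.
Write g(x) = ax + b. Substituting each data point gives a linear system:
  -2a + b = 2
  6a + b = 10
Solving the system yields a = 1, b = 4.
So g(x) = x + 4.
Then g(-1) = 3.

3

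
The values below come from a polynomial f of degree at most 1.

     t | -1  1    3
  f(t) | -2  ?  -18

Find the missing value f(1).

-10

On equispaced nodes a degree-1 polynomial has vanishing second forward difference, so
  f(-1) - 2·f(1) + f(3) = 0.
Substituting the known values and solving for f(1):
  -2·f(1) = 20
  f(1) = -10.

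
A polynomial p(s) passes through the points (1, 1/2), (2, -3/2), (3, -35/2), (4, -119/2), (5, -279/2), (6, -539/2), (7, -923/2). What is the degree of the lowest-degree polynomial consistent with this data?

Divided differences on the nodes 1, 2, 3, 4, 5, 6, 7:
  order 0: 1/2  -3/2  -35/2  -119/2  -279/2  -539/2  -923/2
  order 1: -2  -16  -42  -80  -130  -192
  order 2: -7  -13  -19  -25  -31
  order 3: -2  -2  -2  -2
  order 4: 0  0  0
  order 5: 0  0
  order 6: 0
The order-3 divided differences are all -2 (nonzero) and every higher order vanishes, so the data lies on a polynomial of degree exactly 3.

3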